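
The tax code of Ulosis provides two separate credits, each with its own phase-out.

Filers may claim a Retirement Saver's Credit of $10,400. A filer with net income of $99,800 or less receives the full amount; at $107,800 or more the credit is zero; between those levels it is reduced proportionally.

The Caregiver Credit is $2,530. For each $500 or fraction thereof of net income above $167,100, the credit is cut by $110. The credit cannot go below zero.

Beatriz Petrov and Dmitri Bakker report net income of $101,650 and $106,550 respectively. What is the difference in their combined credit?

Beatriz ($101,650): Retirement Saver's Credit: $101,650 is $1,850 into a $8,000 phase-out range, leaving 6,150/8,000 of the credit: $10,400 × 6,150/8,000 = $7,995. Caregiver Credit: $101,650 is at or below the $167,100 threshold, so the full $2,530 applies. total $7,995 + $2,530 = $10,525
Dmitri ($106,550): Retirement Saver's Credit: $106,550 is $6,750 into a $8,000 phase-out range, leaving 1,250/8,000 of the credit: $10,400 × 1,250/8,000 = $1,625. Caregiver Credit: $106,550 is at or below the $167,100 threshold, so the full $2,530 applies. total $1,625 + $2,530 = $4,155
Difference: |$10,525 − $4,155| = $6,370.

$6,370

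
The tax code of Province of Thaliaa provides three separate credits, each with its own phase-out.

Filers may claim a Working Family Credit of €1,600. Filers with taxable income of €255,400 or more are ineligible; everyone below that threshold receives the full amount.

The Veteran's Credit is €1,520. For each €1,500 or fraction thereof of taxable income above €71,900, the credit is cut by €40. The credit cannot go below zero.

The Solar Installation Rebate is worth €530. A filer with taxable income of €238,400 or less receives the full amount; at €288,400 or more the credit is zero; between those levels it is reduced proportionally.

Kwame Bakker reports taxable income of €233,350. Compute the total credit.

Working Family Credit: €233,350 is below the €255,400 cutoff, so the full €1,600 applies.
Veteran's Credit: income exceeds €71,900 by €161,450 → 108 increments × €40 = €4,320 ≥ base, so the credit is €0.
Solar Installation Rebate: €233,350 is at or below the €238,400 threshold, so the full €530 applies.
Total: €1,600 + €0 + €530 = €2,130.

€2,130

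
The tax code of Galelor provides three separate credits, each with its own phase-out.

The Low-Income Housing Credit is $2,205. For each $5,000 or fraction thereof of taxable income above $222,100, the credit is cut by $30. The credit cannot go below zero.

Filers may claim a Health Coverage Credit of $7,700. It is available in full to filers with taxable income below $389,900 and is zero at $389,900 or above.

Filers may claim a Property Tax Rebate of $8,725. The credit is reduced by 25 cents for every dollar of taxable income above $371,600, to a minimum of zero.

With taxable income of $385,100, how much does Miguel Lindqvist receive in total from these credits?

$14,265

Low-Income Housing Credit: income exceeds $222,100 by $163,000, which is 33 full-or-partial $5,000 increments; reduction = 33 × $30 = $990, leaving $1,215.
Health Coverage Credit: $385,100 is below the $389,900 cutoff, so the full $7,700 applies.
Property Tax Rebate: 25% of the $13,500 excess over $371,600 is $3,375; credit = $8,725 − $3,375 = $5,350.
Total: $1,215 + $7,700 + $5,350 = $14,265.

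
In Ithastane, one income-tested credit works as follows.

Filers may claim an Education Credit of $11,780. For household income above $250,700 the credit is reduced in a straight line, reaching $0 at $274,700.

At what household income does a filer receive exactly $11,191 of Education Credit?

$251,900

$11,191 is 11,191/11,780 of the full $11,780, so 589/11,780 of the $24,000 range has been used: income = $250,700 + $24,000 × 589/11,780 = $251,900.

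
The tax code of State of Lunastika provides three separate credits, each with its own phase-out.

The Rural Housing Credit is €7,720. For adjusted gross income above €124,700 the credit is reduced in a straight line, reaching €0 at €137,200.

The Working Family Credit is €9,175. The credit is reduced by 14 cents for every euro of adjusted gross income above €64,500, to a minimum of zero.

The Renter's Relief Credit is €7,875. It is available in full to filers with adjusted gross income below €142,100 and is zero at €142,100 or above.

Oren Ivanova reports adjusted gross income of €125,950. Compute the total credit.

Rural Housing Credit: €125,950 is €1,250 into a €12,500 phase-out range, leaving 11,250/12,500 of the credit: €7,720 × 11,250/12,500 = €6,948.
Working Family Credit: 14% of the €61,450 excess over €64,500 is €8,603; credit = €9,175 − €8,603 = €572.
Renter's Relief Credit: €125,950 is below the €142,100 cutoff, so the full €7,875 applies.
Total: €6,948 + €572 + €7,875 = €15,395.

€15,395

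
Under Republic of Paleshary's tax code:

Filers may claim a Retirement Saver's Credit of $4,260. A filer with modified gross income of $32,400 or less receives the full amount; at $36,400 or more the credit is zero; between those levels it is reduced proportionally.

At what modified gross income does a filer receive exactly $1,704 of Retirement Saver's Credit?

$34,800

$1,704 is 1,704/4,260 of the full $4,260, so 2,556/4,260 of the $4,000 range has been used: income = $32,400 + $4,000 × 2,556/4,260 = $34,800.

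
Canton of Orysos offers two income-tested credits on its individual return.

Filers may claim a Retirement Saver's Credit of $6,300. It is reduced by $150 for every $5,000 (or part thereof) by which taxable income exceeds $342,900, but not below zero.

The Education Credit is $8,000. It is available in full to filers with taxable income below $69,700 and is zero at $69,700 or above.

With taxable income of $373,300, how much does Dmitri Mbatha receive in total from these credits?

$5,250

Retirement Saver's Credit: income exceeds $342,900 by $30,400, which is 7 full-or-partial $5,000 increments; reduction = 7 × $150 = $1,050, leaving $5,250.
Education Credit: $373,300 meets or exceeds the $69,700 cutoff, so the credit is $0.
Total: $5,250 + $0 = $5,250.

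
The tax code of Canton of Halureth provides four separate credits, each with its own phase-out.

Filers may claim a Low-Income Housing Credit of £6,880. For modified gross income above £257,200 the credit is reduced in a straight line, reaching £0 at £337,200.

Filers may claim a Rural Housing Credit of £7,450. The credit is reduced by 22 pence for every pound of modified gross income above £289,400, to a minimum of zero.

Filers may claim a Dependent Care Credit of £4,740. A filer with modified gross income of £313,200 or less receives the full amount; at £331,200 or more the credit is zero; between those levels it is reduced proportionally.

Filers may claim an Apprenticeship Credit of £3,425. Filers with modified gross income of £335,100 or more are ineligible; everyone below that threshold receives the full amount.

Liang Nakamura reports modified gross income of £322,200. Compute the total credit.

Low-Income Housing Credit: £322,200 is £65,000 into a £80,000 phase-out range, leaving 15,000/80,000 of the credit: £6,880 × 15,000/80,000 = £1,290.
Rural Housing Credit: 22% of the £32,800 excess over £289,400 is £7,216; credit = £7,450 − £7,216 = £234.
Dependent Care Credit: £322,200 is £9,000 into a £18,000 phase-out range, leaving 9,000/18,000 of the credit: £4,740 × 9,000/18,000 = £2,370.
Apprenticeship Credit: £322,200 is below the £335,100 cutoff, so the full £3,425 applies.
Total: £1,290 + £234 + £2,370 + £3,425 = £7,319.

£7,319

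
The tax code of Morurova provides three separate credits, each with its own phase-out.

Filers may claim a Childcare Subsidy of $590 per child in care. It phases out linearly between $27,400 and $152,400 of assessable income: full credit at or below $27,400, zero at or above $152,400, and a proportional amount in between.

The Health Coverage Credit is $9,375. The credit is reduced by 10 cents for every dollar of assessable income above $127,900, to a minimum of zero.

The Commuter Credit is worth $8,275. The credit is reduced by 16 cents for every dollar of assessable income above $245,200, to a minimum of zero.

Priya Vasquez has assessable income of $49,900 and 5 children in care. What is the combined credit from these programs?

Childcare Subsidy: base = 5 × $590 = $2,950. $49,900 is $22,500 into a $125,000 phase-out range, leaving 102,500/125,000 of the credit: $2,950 × 102,500/125,000 = $2,419.
Health Coverage Credit: $49,900 is at or below the $127,900 threshold, so the full $9,375 applies.
Commuter Credit: $49,900 is at or below the $245,200 threshold, so the full $8,275 applies.
Total: $2,419 + $9,375 + $8,275 = $20,069.

$20,069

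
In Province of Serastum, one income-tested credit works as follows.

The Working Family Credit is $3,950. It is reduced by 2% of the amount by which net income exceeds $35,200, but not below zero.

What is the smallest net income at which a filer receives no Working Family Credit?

The credit falls by 2% of each dollar above $35,200, so it reaches zero when the excess is $3,950 / 2% = $197,500: income = $35,200 + $197,500 = $232,700.

$232,700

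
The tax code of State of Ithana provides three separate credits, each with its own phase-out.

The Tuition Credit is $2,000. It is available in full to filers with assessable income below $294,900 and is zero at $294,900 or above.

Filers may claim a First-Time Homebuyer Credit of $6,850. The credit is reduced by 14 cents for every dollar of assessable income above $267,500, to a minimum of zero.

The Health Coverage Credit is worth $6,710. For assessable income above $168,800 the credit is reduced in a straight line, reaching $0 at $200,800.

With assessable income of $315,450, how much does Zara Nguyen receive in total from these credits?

Tuition Credit: $315,450 meets or exceeds the $294,900 cutoff, so the credit is $0.
First-Time Homebuyer Credit: 14% of the $47,950 excess over $267,500 is $6,713; credit = $6,850 − $6,713 = $137.
Health Coverage Credit: $315,450 is at or above $200,800, so the credit is $0.
Total: $0 + $137 + $0 = $137.

$137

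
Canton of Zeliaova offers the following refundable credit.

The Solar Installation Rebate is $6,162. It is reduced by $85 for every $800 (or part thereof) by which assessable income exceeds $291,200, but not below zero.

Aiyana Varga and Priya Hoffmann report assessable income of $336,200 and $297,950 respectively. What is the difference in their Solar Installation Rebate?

Aiyana ($336,200): Solar Installation Rebate: income exceeds $291,200 by $45,000, which is 57 full-or-partial $800 increments; reduction = 57 × $85 = $4,845, leaving $1,317.
Priya ($297,950): Solar Installation Rebate: income exceeds $291,200 by $6,750, which is 9 full-or-partial $800 increments; reduction = 9 × $85 = $765, leaving $5,397.
Difference: |$1,317 − $5,397| = $4,080.

$4,080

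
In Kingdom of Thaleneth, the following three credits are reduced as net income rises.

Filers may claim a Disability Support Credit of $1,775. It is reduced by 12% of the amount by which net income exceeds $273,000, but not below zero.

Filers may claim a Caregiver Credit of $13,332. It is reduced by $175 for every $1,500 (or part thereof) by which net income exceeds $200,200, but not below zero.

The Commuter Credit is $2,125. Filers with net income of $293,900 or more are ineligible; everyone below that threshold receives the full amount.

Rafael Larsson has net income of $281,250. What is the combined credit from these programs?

Disability Support Credit: 12% of the $8,250 excess over $273,000 is $990; credit = $1,775 − $990 = $785.
Caregiver Credit: income exceeds $200,200 by $81,050, which is 55 full-or-partial $1,500 increments; reduction = 55 × $175 = $9,625, leaving $3,707.
Commuter Credit: $281,250 is below the $293,900 cutoff, so the full $2,125 applies.
Total: $785 + $3,707 + $2,125 = $6,617.

$6,617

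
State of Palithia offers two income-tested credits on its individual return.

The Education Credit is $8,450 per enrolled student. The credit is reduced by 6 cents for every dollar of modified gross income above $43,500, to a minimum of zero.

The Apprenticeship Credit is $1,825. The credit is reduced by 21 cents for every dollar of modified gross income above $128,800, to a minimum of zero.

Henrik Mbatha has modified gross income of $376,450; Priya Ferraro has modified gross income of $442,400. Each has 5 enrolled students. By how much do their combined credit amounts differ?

Henrik ($376,450): Education Credit: base = 5 × $8,450 = $42,250. 6% of the $332,950 excess over $43,500 is $19,977; credit = $42,250 − $19,977 = $22,273. Apprenticeship Credit: 21% of the $247,650 excess over $128,800 is $52,006.50 ≥ base, so the credit is $0. total $22,273 + $0 = $22,273
Priya ($442,400): Education Credit: base = 5 × $8,450 = $42,250. 6% of the $398,900 excess over $43,500 is $23,934; credit = $42,250 − $23,934 = $18,316. Apprenticeship Credit: 21% of the $313,600 excess over $128,800 is $65,856 ≥ base, so the credit is $0. total $18,316 + $0 = $18,316
Difference: |$22,273 − $18,316| = $3,957.

$3,957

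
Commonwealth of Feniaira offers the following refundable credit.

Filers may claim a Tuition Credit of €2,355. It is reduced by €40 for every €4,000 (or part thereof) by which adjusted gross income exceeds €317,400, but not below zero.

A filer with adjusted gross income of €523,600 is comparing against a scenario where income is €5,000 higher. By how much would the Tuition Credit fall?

At €523,600 — income exceeds €317,400 by €206,200, which is 52 full-or-partial €4,000 increments; reduction = 52 × €40 = €2,080, leaving €275.
At €528,600 — income exceeds €317,400 by €211,200, which is 53 full-or-partial €4,000 increments; reduction = 53 × €40 = €2,120, leaving €235.
Lost: €275 − €235 = €40.

€40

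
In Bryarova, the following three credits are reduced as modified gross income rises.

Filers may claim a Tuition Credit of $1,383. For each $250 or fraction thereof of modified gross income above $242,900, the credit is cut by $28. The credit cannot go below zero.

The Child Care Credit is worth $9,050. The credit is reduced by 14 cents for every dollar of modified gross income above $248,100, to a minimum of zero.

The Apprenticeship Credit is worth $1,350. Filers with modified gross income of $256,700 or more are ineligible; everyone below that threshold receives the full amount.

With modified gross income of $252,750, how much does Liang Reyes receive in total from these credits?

$10,012

Tuition Credit: income exceeds $242,900 by $9,850, which is 40 full-or-partial $250 increments; reduction = 40 × $28 = $1,120, leaving $263.
Child Care Credit: 14% of the $4,650 excess over $248,100 is $651; credit = $9,050 − $651 = $8,399.
Apprenticeship Credit: $252,750 is below the $256,700 cutoff, so the full $1,350 applies.
Total: $263 + $8,399 + $1,350 = $10,012.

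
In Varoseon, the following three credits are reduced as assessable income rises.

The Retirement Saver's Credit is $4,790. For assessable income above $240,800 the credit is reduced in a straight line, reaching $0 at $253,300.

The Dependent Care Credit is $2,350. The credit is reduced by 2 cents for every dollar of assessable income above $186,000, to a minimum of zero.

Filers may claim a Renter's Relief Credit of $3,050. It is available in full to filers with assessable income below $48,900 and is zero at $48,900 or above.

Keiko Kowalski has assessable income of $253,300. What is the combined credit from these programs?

Retirement Saver's Credit: $253,300 is at or above $253,300, so the credit is $0.
Dependent Care Credit: 2% of the $67,300 excess over $186,000 is $1,346; credit = $2,350 − $1,346 = $1,004.
Renter's Relief Credit: $253,300 meets or exceeds the $48,900 cutoff, so the credit is $0.
Total: $0 + $1,004 + $0 = $1,004.

$1,004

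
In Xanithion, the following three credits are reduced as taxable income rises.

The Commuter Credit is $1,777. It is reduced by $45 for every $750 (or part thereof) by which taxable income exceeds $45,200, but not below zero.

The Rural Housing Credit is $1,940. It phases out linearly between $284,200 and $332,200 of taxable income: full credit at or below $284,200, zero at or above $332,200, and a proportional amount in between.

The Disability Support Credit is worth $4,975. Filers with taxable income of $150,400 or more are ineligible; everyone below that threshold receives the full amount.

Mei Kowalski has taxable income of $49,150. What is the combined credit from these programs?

$8,422

Commuter Credit: income exceeds $45,200 by $3,950, which is 6 full-or-partial $750 increments; reduction = 6 × $45 = $270, leaving $1,507.
Rural Housing Credit: $49,150 is at or below the $284,200 threshold, so the full $1,940 applies.
Disability Support Credit: $49,150 is below the $150,400 cutoff, so the full $4,975 applies.
Total: $1,507 + $1,940 + $4,975 = $8,422.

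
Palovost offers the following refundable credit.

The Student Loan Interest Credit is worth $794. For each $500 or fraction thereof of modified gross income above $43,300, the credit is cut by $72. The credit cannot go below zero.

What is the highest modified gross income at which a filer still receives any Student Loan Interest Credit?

$48,800

After 11 increments the reduction is 11 × $72 = $792, leaving $2; one more increment wipes it out. Increment 11 ends at excess 11 × $500 = $5,500, so the highest qualifying income is $43,300 + $5,500 = $48,800.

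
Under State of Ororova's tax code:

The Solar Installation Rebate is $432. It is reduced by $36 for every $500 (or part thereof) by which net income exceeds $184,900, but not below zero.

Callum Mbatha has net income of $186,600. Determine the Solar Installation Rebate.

$288

Solar Installation Rebate: income exceeds $184,900 by $1,700, which is 4 full-or-partial $500 increments; reduction = 4 × $36 = $144, leaving $288.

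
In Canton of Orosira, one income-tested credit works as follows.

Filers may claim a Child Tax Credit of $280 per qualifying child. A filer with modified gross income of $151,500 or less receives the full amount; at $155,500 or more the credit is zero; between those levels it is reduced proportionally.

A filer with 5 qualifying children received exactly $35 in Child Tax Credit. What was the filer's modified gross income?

Full credit = 5 × $280 = $1,400.
$35 is 35/1,400 of the full $1,400, so 1,365/1,400 of the $4,000 range has been used: income = $151,500 + $4,000 × 1,365/1,400 = $155,400.

$155,400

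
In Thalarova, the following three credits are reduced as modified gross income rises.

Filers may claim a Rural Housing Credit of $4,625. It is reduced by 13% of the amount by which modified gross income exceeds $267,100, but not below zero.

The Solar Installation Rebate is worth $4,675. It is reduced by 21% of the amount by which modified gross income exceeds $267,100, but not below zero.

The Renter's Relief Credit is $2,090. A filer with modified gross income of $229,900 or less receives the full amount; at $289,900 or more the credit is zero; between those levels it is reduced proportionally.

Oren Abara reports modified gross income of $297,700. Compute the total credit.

$647

Rural Housing Credit: 13% of the $30,600 excess over $267,100 is $3,978; credit = $4,625 − $3,978 = $647.
Solar Installation Rebate: 21% of the $30,600 excess over $267,100 is $6,426 ≥ base, so the credit is $0.
Renter's Relief Credit: $297,700 is at or above $289,900, so the credit is $0.
Total: $647 + $0 + $0 = $647.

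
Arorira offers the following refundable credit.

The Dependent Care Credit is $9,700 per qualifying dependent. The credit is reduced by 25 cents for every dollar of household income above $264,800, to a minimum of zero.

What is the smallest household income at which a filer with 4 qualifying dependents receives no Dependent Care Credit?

Full credit = 4 × $9,700 = $38,800.
The credit falls by 25% of each dollar above $264,800, so it reaches zero when the excess is $38,800 / 25% = $155,200: income = $264,800 + $155,200 = $420,000.

$420,000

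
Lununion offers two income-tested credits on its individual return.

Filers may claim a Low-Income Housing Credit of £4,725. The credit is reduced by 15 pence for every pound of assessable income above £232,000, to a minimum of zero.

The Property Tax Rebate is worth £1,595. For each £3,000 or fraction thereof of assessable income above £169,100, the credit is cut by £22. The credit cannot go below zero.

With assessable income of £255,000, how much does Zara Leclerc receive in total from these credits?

Low-Income Housing Credit: 15% of the £23,000 excess over £232,000 is £3,450; credit = £4,725 − £3,450 = £1,275.
Property Tax Rebate: income exceeds £169,100 by £85,900, which is 29 full-or-partial £3,000 increments; reduction = 29 × £22 = £638, leaving £957.
Total: £1,275 + £957 = £2,232.

£2,232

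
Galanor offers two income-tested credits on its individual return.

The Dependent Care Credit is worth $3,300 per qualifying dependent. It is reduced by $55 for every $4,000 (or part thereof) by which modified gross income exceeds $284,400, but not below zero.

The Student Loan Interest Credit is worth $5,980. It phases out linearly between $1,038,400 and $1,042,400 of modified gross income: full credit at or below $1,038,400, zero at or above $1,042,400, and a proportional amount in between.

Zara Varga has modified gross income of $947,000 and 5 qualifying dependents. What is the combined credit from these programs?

Dependent Care Credit: base = 5 × $3,300 = $16,500. income exceeds $284,400 by $662,600, which is 166 full-or-partial $4,000 increments; reduction = 166 × $55 = $9,130, leaving $7,370.
Student Loan Interest Credit: $947,000 is at or below the $1,038,400 threshold, so the full $5,980 applies.
Total: $7,370 + $5,980 = $13,350.

$13,350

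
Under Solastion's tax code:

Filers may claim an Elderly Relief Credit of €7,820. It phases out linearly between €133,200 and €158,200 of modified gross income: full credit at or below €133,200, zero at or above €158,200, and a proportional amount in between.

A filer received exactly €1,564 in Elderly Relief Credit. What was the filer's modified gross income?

€1,564 is 1,564/7,820 of the full €7,820, so 6,256/7,820 of the €25,000 range has been used: income = €133,200 + €25,000 × 6,256/7,820 = €153,200.

€153,200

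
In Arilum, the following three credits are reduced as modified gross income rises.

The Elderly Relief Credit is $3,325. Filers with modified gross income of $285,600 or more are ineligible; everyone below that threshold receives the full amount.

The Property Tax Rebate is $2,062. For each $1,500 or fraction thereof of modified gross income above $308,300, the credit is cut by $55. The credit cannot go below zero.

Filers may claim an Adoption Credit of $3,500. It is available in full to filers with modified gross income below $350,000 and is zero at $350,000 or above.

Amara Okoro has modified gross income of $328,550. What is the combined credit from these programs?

Elderly Relief Credit: $328,550 meets or exceeds the $285,600 cutoff, so the credit is $0.
Property Tax Rebate: income exceeds $308,300 by $20,250, which is 14 full-or-partial $1,500 increments; reduction = 14 × $55 = $770, leaving $1,292.
Adoption Credit: $328,550 is below the $350,000 cutoff, so the full $3,500 applies.
Total: $0 + $1,292 + $3,500 = $4,792.

$4,792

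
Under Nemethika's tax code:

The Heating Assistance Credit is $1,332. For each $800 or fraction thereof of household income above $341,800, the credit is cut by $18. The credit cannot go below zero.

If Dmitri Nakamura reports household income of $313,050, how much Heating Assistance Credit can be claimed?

$1,332

Heating Assistance Credit: $313,050 is at or below the $341,800 threshold, so the full $1,332 applies.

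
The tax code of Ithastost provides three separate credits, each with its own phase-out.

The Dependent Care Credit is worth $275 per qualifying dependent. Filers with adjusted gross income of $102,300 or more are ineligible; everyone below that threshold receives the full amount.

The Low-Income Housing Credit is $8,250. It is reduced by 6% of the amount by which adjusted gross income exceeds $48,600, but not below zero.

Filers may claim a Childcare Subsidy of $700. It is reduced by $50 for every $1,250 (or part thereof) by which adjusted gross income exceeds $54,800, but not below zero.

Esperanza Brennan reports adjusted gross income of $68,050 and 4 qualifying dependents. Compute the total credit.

$8,333

Dependent Care Credit: base = 4 × $275 = $1,100. $68,050 is below the $102,300 cutoff, so the full $1,100 applies.
Low-Income Housing Credit: 6% of the $19,450 excess over $48,600 is $1,167; credit = $8,250 − $1,167 = $7,083.
Childcare Subsidy: income exceeds $54,800 by $13,250, which is 11 full-or-partial $1,250 increments; reduction = 11 × $50 = $550, leaving $150.
Total: $1,100 + $7,083 + $150 = $8,333.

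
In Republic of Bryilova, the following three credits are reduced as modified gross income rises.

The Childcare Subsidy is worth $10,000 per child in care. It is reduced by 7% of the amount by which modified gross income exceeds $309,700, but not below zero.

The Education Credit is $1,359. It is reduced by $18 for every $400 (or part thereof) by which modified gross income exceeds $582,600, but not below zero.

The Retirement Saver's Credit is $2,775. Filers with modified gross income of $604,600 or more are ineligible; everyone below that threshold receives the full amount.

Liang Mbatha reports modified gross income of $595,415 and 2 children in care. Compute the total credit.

Childcare Subsidy: base = 2 × $10,000 = $20,000. 7% of the $285,715 excess over $309,700 is $20,000.05 ≥ base, so the credit is $0.
Education Credit: income exceeds $582,600 by $12,815, which is 33 full-or-partial $400 increments; reduction = 33 × $18 = $594, leaving $765.
Retirement Saver's Credit: $595,415 is below the $604,600 cutoff, so the full $2,775 applies.
Total: $0 + $765 + $2,775 = $3,540.

$3,540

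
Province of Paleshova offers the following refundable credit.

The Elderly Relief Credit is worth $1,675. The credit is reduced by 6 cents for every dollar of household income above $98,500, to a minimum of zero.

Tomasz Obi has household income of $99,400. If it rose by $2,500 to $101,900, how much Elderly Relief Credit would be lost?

$150

At $99,400 — 6% of the $900 excess over $98,500 is $54; credit = $1,675 − $54 = $1,621.
At $101,900 — 6% of the $3,400 excess over $98,500 is $204; credit = $1,675 − $204 = $1,471.
Lost: $1,621 − $1,471 = $150.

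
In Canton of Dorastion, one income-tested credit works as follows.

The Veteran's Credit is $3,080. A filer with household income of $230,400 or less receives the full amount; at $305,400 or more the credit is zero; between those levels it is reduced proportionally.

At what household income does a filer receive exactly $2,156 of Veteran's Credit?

$252,900

$2,156 is 2,156/3,080 of the full $3,080, so 924/3,080 of the $75,000 range has been used: income = $230,400 + $75,000 × 924/3,080 = $252,900.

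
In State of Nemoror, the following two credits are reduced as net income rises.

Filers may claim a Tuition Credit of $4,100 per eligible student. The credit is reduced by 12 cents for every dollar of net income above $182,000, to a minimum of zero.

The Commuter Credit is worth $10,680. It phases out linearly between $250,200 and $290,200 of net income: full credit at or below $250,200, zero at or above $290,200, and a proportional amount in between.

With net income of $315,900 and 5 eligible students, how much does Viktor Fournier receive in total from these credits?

$4,432

Tuition Credit: base = 5 × $4,100 = $20,500. 12% of the $133,900 excess over $182,000 is $16,068; credit = $20,500 − $16,068 = $4,432.
Commuter Credit: $315,900 is at or above $290,200, so the credit is $0.
Total: $4,432 + $0 = $4,432.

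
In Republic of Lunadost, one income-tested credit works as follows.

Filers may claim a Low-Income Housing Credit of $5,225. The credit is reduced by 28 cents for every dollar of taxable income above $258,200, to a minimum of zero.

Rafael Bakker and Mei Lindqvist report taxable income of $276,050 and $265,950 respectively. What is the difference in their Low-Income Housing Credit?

Rafael ($276,050): Low-Income Housing Credit: 28% of the $17,850 excess over $258,200 is $4,998; credit = $5,225 − $4,998 = $227.
Mei ($265,950): Low-Income Housing Credit: 28% of the $7,750 excess over $258,200 is $2,170; credit = $5,225 − $2,170 = $3,055.
Difference: |$227 − $3,055| = $2,828.

$2,828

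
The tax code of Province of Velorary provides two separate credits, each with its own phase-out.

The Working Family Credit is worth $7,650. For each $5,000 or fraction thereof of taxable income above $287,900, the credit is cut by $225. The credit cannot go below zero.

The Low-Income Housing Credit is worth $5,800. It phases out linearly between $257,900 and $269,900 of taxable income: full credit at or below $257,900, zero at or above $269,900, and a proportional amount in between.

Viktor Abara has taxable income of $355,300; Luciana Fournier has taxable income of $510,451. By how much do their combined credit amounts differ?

$4,500

Viktor ($355,300): Working Family Credit: income exceeds $287,900 by $67,400, which is 14 full-or-partial $5,000 increments; reduction = 14 × $225 = $3,150, leaving $4,500. Low-Income Housing Credit: $355,300 is at or above $269,900, so the credit is $0. total $4,500 + $0 = $4,500
Luciana ($510,451): Working Family Credit: income exceeds $287,900 by $222,551 → 45 increments × $225 = $10,125 ≥ base, so the credit is $0. Low-Income Housing Credit: $510,451 is at or above $269,900, so the credit is $0. total $0 + $0 = $0
Difference: |$4,500 − $0| = $4,500.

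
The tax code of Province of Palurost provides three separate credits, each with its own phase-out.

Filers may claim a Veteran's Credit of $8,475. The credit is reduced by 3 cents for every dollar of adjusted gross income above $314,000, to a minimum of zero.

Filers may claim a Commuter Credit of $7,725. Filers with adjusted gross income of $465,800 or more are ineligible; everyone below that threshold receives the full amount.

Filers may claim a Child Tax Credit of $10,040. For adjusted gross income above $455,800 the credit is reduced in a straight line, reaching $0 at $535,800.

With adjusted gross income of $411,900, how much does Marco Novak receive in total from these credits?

$23,303

Veteran's Credit: 3% of the $97,900 excess over $314,000 is $2,937; credit = $8,475 − $2,937 = $5,538.
Commuter Credit: $411,900 is below the $465,800 cutoff, so the full $7,725 applies.
Child Tax Credit: $411,900 is at or below the $455,800 threshold, so the full $10,040 applies.
Total: $5,538 + $7,725 + $10,040 = $23,303.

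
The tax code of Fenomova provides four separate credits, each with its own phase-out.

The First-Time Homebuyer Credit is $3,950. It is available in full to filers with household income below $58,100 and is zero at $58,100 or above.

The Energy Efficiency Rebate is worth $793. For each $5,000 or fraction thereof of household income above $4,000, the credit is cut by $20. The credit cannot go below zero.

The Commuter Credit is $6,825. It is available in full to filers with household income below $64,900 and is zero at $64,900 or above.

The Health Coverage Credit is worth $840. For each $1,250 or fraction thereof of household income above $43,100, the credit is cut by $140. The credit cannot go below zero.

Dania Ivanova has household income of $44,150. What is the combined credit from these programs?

$12,088

First-Time Homebuyer Credit: $44,150 is below the $58,100 cutoff, so the full $3,950 applies.
Energy Efficiency Rebate: income exceeds $4,000 by $40,150, which is 9 full-or-partial $5,000 increments; reduction = 9 × $20 = $180, leaving $613.
Commuter Credit: $44,150 is below the $64,900 cutoff, so the full $6,825 applies.
Health Coverage Credit: income exceeds $43,100 by $1,050, which is 1 full-or-partial $1,250 increment; reduction = 1 × $140 = $140, leaving $700.
Total: $3,950 + $613 + $6,825 + $700 = $12,088.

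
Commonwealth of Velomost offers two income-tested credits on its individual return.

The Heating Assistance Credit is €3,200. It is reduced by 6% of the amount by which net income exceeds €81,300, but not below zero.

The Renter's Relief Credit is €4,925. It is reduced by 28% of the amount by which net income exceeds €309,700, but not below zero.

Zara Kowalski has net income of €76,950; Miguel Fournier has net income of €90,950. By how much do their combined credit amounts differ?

Zara (€76,950): Heating Assistance Credit: €76,950 is at or below the €81,300 threshold, so the full €3,200 applies. Renter's Relief Credit: €76,950 is at or below the €309,700 threshold, so the full €4,925 applies. total €3,200 + €4,925 = €8,125
Miguel (€90,950): Heating Assistance Credit: 6% of the €9,650 excess over €81,300 is €579; credit = €3,200 − €579 = €2,621. Renter's Relief Credit: €90,950 is at or below the €309,700 threshold, so the full €4,925 applies. total €2,621 + €4,925 = €7,546
Difference: |€8,125 − €7,546| = €579.

€579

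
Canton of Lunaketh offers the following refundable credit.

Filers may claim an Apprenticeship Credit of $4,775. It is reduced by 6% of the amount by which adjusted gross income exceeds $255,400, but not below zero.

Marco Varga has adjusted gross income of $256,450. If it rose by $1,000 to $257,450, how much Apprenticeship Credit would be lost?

$60

At $256,450 — 6% of the $1,050 excess over $255,400 is $63; credit = $4,775 − $63 = $4,712.
At $257,450 — 6% of the $2,050 excess over $255,400 is $123; credit = $4,775 − $123 = $4,652.
Lost: $4,712 − $4,652 = $60.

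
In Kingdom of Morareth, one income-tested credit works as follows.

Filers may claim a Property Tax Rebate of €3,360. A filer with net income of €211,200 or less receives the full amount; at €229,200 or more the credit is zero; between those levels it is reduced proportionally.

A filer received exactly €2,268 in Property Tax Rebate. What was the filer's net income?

€217,050

€2,268 is 2,268/3,360 of the full €3,360, so 1,092/3,360 of the €18,000 range has been used: income = €211,200 + €18,000 × 1,092/3,360 = €217,050.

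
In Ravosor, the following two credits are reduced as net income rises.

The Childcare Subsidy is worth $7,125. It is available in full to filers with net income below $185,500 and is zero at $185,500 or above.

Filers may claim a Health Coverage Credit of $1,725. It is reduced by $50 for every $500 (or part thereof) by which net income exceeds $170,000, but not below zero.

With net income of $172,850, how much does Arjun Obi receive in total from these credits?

$8,550

Childcare Subsidy: $172,850 is below the $185,500 cutoff, so the full $7,125 applies.
Health Coverage Credit: income exceeds $170,000 by $2,850, which is 6 full-or-partial $500 increments; reduction = 6 × $50 = $300, leaving $1,425.
Total: $7,125 + $1,425 = $8,550.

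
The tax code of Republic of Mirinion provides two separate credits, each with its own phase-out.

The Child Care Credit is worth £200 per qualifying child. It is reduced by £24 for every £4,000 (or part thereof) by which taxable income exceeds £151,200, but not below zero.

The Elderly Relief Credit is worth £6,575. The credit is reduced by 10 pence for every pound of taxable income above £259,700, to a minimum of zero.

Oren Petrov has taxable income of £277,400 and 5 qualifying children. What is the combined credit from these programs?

Child Care Credit: base = 5 × £200 = £1,000. income exceeds £151,200 by £126,200, which is 32 full-or-partial £4,000 increments; reduction = 32 × £24 = £768, leaving £232.
Elderly Relief Credit: 10% of the £17,700 excess over £259,700 is £1,770; credit = £6,575 − £1,770 = £4,805.
Total: £232 + £4,805 = £5,037.

£5,037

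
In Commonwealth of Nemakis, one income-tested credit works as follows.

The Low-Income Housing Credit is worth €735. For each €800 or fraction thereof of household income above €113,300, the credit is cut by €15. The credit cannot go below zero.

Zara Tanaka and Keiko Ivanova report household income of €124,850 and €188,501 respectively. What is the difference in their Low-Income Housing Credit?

€510

Zara (€124,850): Low-Income Housing Credit: income exceeds €113,300 by €11,550, which is 15 full-or-partial €800 increments; reduction = 15 × €15 = €225, leaving €510.
Keiko (€188,501): Low-Income Housing Credit: income exceeds €113,300 by €75,201 → 95 increments × €15 = €1,425 ≥ base, so the credit is €0.
Difference: |€510 − €0| = €510.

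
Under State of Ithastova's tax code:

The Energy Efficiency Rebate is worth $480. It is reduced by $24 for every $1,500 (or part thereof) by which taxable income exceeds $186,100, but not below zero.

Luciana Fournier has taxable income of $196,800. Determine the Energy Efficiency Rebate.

$288

Energy Efficiency Rebate: income exceeds $186,100 by $10,700, which is 8 full-or-partial $1,500 increments; reduction = 8 × $24 = $192, leaving $288.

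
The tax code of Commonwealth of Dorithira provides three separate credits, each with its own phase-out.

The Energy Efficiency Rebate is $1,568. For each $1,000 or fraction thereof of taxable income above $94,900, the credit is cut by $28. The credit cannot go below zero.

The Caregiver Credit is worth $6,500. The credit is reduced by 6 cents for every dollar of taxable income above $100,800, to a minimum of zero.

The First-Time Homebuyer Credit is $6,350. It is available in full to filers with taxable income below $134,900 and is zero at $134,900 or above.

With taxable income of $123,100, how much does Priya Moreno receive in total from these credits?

$12,268

Energy Efficiency Rebate: income exceeds $94,900 by $28,200, which is 29 full-or-partial $1,000 increments; reduction = 29 × $28 = $812, leaving $756.
Caregiver Credit: 6% of the $22,300 excess over $100,800 is $1,338; credit = $6,500 − $1,338 = $5,162.
First-Time Homebuyer Credit: $123,100 is below the $134,900 cutoff, so the full $6,350 applies.
Total: $756 + $5,162 + $6,350 = $12,268.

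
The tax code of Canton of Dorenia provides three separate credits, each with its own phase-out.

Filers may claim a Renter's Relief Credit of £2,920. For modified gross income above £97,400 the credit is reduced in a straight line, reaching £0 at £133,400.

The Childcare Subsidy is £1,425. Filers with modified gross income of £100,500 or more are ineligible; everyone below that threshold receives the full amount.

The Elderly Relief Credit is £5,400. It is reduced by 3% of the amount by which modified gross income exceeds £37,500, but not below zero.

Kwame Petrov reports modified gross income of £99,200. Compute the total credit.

£7,748

Renter's Relief Credit: £99,200 is £1,800 into a £36,000 phase-out range, leaving 34,200/36,000 of the credit: £2,920 × 34,200/36,000 = £2,774.
Childcare Subsidy: £99,200 is below the £100,500 cutoff, so the full £1,425 applies.
Elderly Relief Credit: 3% of the £61,700 excess over £37,500 is £1,851; credit = £5,400 − £1,851 = £3,549.
Total: £2,774 + £1,425 + £3,549 = £7,748.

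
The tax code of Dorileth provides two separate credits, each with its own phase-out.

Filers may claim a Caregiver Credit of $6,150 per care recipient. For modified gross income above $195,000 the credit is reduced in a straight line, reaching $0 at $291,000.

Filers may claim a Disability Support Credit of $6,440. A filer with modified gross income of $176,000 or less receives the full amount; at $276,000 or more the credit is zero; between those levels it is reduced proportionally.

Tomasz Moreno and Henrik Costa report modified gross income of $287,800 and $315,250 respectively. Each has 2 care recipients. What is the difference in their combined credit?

$410

Tomasz ($287,800): Caregiver Credit: base = 2 × $6,150 = $12,300. $287,800 is $92,800 into a $96,000 phase-out range, leaving 3,200/96,000 of the credit: $12,300 × 3,200/96,000 = $410. Disability Support Credit: $287,800 is at or above $276,000, so the credit is $0. total $410 + $0 = $410
Henrik ($315,250): Caregiver Credit: base = 2 × $6,150 = $12,300. $315,250 is at or above $291,000, so the credit is $0. Disability Support Credit: $315,250 is at or above $276,000, so the credit is $0. total $0 + $0 = $0
Difference: |$410 − $0| = $410.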